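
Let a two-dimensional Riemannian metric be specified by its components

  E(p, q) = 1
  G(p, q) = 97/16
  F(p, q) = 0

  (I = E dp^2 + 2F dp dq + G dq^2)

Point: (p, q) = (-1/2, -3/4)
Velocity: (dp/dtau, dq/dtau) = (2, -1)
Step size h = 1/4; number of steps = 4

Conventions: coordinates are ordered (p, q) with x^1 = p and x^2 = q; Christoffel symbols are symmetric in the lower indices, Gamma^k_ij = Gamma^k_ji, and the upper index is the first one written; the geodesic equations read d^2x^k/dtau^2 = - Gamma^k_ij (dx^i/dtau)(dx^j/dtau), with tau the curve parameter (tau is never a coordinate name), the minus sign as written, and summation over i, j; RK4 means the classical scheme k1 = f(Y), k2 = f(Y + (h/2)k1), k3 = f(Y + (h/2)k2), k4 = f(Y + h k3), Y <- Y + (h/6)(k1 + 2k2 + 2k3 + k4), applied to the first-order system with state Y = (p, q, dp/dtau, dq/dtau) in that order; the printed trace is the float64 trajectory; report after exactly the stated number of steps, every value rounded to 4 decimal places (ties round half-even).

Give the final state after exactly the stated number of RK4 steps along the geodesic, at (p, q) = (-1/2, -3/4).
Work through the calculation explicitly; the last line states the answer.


f(Y) = (dp/dtau, dq/dtau, -Gamma^p_ij Y'^i Y'^j, -Gamma^q_ij Y'^i Y'^j) with the Gammas evaluated at the stage position; h = 0.250000; intermediate values shown to 6 dp
step 0: p = -0.5000, q = -0.7500, dp/dtau = 2.0000, dq/dtau = -1.0000
step 1:
  k1: at (p, q) = (-0.500000, -0.750000), (dp/dtau, dq/dtau) = (2.000000, -1.000000); Gamma_ppp = 0.000000, Gamma_ppq = 0.000000, Gamma_pqq = 0.000000, Gamma_qpp = 0.000000, Gamma_qpq = 0.000000, Gamma_qqq = 0.000000; k1 = (2.000000, -1.000000, 0.000000, 0.000000)
  k2: at (p, q) = (-0.250000, -0.875000), (dp/dtau, dq/dtau) = (2.000000, -1.000000); Gamma_ppp = 0.000000, Gamma_ppq = 0.000000, Gamma_pqq = 0.000000, Gamma_qpp = 0.000000, Gamma_qpq = 0.000000, Gamma_qqq = 0.000000; k2 = (2.000000, -1.000000, 0.000000, 0.000000)
  k3: at (p, q) = (-0.250000, -0.875000), (dp/dtau, dq/dtau) = (2.000000, -1.000000); Gamma_ppp = 0.000000, Gamma_ppq = 0.000000, Gamma_pqq = 0.000000, Gamma_qpp = 0.000000, Gamma_qpq = 0.000000, Gamma_qqq = 0.000000; k3 = (2.000000, -1.000000, 0.000000, 0.000000)
  k4: at (p, q) = (0.000000, -1.000000), (dp/dtau, dq/dtau) = (2.000000, -1.000000); Gamma_ppp = 0.000000, Gamma_ppq = 0.000000, Gamma_pqq = 0.000000, Gamma_qpp = 0.000000, Gamma_qpq = 0.000000, Gamma_qqq = 0.000000; k4 = (2.000000, -1.000000, 0.000000, 0.000000)
  Y <- Y + (h/6)(k1 + 2k2 + 2k3 + k4): p = 0.0000, q = -1.0000, dp/dtau = 2.0000, dq/dtau = -1.0000
step 2:
  k1: at (p, q) = (0.000000, -1.000000), (dp/dtau, dq/dtau) = (2.000000, -1.000000); Gamma_ppp = 0.000000, Gamma_ppq = 0.000000, Gamma_pqq = 0.000000, Gamma_qpp = 0.000000, Gamma_qpq = 0.000000, Gamma_qqq = 0.000000; k1 = (2.000000, -1.000000, 0.000000, 0.000000)
  k2: at (p, q) = (0.250000, -1.125000), (dp/dtau, dq/dtau) = (2.000000, -1.000000); Gamma_ppp = 0.000000, Gamma_ppq = 0.000000, Gamma_pqq = 0.000000, Gamma_qpp = 0.000000, Gamma_qpq = 0.000000, Gamma_qqq = 0.000000; k2 = (2.000000, -1.000000, 0.000000, 0.000000)
  k3: at (p, q) = (0.250000, -1.125000), (dp/dtau, dq/dtau) = (2.000000, -1.000000); Gamma_ppp = 0.000000, Gamma_ppq = 0.000000, Gamma_pqq = 0.000000, Gamma_qpp = 0.000000, Gamma_qpq = 0.000000, Gamma_qqq = 0.000000; k3 = (2.000000, -1.000000, 0.000000, 0.000000)
  k4: at (p, q) = (0.500000, -1.250000), (dp/dtau, dq/dtau) = (2.000000, -1.000000); Gamma_ppp = 0.000000, Gamma_ppq = 0.000000, Gamma_pqq = 0.000000, Gamma_qpp = 0.000000, Gamma_qpq = 0.000000, Gamma_qqq = 0.000000; k4 = (2.000000, -1.000000, 0.000000, 0.000000)
  Y <- Y + (h/6)(k1 + 2k2 + 2k3 + k4): p = 0.5000, q = -1.2500, dp/dtau = 2.0000, dq/dtau = -1.0000
step 3:
  k1: at (p, q) = (0.500000, -1.250000), (dp/dtau, dq/dtau) = (2.000000, -1.000000); Gamma_ppp = 0.000000, Gamma_ppq = 0.000000, Gamma_pqq = 0.000000, Gamma_qpp = 0.000000, Gamma_qpq = 0.000000, Gamma_qqq = 0.000000; k1 = (2.000000, -1.000000, 0.000000, 0.000000)
  k2: at (p, q) = (0.750000, -1.375000), (dp/dtau, dq/dtau) = (2.000000, -1.000000); Gamma_ppp = 0.000000, Gamma_ppq = 0.000000, Gamma_pqq = 0.000000, Gamma_qpp = 0.000000, Gamma_qpq = 0.000000, Gamma_qqq = 0.000000; k2 = (2.000000, -1.000000, 0.000000, 0.000000)
  k3: at (p, q) = (0.750000, -1.375000), (dp/dtau, dq/dtau) = (2.000000, -1.000000); Gamma_ppp = 0.000000, Gamma_ppq = 0.000000, Gamma_pqq = 0.000000, Gamma_qpp = 0.000000, Gamma_qpq = 0.000000, Gamma_qqq = 0.000000; k3 = (2.000000, -1.000000, 0.000000, 0.000000)
  k4: at (p, q) = (1.000000, -1.500000), (dp/dtau, dq/dtau) = (2.000000, -1.000000); Gamma_ppp = 0.000000, Gamma_ppq = 0.000000, Gamma_pqq = 0.000000, Gamma_qpp = 0.000000, Gamma_qpq = 0.000000, Gamma_qqq = 0.000000; k4 = (2.000000, -1.000000, 0.000000, 0.000000)
  Y <- Y + (h/6)(k1 + 2k2 + 2k3 + k4): p = 1.0000, q = -1.5000, dp/dtau = 2.0000, dq/dtau = -1.0000
step 4:
  k1: at (p, q) = (1.000000, -1.500000), (dp/dtau, dq/dtau) = (2.000000, -1.000000); Gamma_ppp = 0.000000, Gamma_ppq = 0.000000, Gamma_pqq = 0.000000, Gamma_qpp = 0.000000, Gamma_qpq = 0.000000, Gamma_qqq = 0.000000; k1 = (2.000000, -1.000000, 0.000000, 0.000000)
  k2: at (p, q) = (1.250000, -1.625000), (dp/dtau, dq/dtau) = (2.000000, -1.000000); Gamma_ppp = 0.000000, Gamma_ppq = 0.000000, Gamma_pqq = 0.000000, Gamma_qpp = 0.000000, Gamma_qpq = 0.000000, Gamma_qqq = 0.000000; k2 = (2.000000, -1.000000, 0.000000, 0.000000)
  k3: at (p, q) = (1.250000, -1.625000), (dp/dtau, dq/dtau) = (2.000000, -1.000000); Gamma_ppp = 0.000000, Gamma_ppq = 0.000000, Gamma_pqq = 0.000000, Gamma_qpp = 0.000000, Gamma_qpq = 0.000000, Gamma_qqq = 0.000000; k3 = (2.000000, -1.000000, 0.000000, 0.000000)
  k4: at (p, q) = (1.500000, -1.750000), (dp/dtau, dq/dtau) = (2.000000, -1.000000); Gamma_ppp = 0.000000, Gamma_ppq = 0.000000, Gamma_pqq = 0.000000, Gamma_qpp = 0.000000, Gamma_qpq = 0.000000, Gamma_qqq = 0.000000; k4 = (2.000000, -1.000000, 0.000000, 0.000000)
  Y <- Y + (h/6)(k1 + 2k2 + 2k3 + k4): p = 1.5000, q = -1.7500, dp/dtau = 2.0000, dq/dtau = -1.0000

Answer: p = 1.5000, q = -1.7500, dp/dtau = 2.0000, dq/dtau = -1.0000


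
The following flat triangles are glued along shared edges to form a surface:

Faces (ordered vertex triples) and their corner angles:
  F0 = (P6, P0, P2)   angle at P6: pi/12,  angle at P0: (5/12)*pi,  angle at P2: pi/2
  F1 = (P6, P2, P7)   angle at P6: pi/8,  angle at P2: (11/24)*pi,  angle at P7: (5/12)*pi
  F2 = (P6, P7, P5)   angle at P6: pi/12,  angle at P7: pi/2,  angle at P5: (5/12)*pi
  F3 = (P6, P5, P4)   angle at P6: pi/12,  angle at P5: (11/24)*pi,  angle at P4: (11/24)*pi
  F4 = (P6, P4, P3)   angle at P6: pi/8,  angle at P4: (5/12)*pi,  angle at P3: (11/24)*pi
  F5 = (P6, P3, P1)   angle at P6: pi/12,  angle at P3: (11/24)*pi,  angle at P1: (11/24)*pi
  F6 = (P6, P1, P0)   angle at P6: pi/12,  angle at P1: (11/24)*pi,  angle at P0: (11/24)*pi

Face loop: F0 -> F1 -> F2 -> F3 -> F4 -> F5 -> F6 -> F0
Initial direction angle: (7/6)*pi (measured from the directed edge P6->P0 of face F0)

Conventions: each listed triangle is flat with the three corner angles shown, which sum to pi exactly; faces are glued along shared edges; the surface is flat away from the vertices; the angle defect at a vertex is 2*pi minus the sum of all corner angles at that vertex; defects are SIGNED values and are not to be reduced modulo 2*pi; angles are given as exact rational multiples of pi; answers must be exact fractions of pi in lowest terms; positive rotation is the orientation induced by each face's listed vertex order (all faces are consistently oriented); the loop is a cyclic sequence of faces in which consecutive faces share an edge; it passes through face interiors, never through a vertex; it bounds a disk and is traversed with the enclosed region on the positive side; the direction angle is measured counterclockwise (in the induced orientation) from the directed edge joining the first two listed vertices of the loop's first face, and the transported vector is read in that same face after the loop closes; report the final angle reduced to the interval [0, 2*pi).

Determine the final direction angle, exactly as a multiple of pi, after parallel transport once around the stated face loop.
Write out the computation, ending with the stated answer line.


enclosed vertex P6: corner angles sum to (2/3)*pi, defect = 2*pi - (2/3)*pi = (4/3)*pi
summing the enclosed defects onto the initial angle, mod 2*pi in the induced orientation:
final angle = (7/6)*pi + (4/3)*pi = pi/2 (mod 2*pi)

Answer: final direction angle = pi/2


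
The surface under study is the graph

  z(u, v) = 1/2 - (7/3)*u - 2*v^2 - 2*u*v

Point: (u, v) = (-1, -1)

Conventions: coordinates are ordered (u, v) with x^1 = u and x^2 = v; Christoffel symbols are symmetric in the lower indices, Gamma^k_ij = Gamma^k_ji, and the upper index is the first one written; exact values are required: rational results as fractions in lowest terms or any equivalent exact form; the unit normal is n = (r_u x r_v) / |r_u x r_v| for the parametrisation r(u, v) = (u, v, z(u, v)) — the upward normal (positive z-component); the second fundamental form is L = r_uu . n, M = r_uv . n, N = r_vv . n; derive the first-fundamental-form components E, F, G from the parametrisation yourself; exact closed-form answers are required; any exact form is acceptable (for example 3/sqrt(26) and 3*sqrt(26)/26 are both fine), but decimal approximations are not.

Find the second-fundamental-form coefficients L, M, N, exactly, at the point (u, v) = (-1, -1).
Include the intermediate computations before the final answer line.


z_u = -1/3, z_v = 6, z_uu = 0, z_uv = -2, z_vv = -4
E = 10/9, F = -2, G = 37; answer radicand W^2 = 334/9
unnormalised second-form numerators: l = 0, m = -2, n = -4; L = l/sqrt(334/9), and similarly M = m/sqrt(W^2), N = n/sqrt(W^2)

Answer: L = 0, M = -3*sqrt(334)/167, N = -6*sqrt(334)/167


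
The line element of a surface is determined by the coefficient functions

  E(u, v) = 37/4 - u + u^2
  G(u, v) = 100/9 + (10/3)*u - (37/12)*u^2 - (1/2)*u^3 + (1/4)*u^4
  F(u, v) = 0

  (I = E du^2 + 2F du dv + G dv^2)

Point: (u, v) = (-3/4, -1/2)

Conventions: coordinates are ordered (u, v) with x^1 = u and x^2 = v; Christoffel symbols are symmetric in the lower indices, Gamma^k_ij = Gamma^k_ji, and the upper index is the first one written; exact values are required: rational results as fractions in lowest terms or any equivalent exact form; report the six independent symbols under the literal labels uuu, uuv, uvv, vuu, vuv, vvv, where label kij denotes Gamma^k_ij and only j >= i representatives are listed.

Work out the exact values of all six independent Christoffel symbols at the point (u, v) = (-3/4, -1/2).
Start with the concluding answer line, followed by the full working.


Answer: Gamma_uuu = -20/169, Gamma_uuv = 0, Gamma_uvv = -1285/4056, Gamma_vuu = 0, Gamma_vuv = 120/257, Gamma_vvv = 0

E = 169/16, F = 0, G = 66049/9216 at the point
E_u = -5/2, E_v = 0, F_u = 0, F_v = 0, G_u = 1285/192, G_v = 0
EG - F^2 = 11162281/147456;  g^inv = (147456/11162281) * [[66049/9216, 0], [0, 169/16]]
first-kind symbols [ij,l] = (1/2)(d_i g_jl + d_j g_il - d_l g_ij): [uu,u] = E_u/2 = -5/4, [uu,v] = F_u - E_v/2 = 0, [uv,u] = E_v/2 = 0, [uv,v] = G_u/2 = 1285/384, [vv,u] = F_v - G_u/2 = -1285/384, [vv,v] = G_v/2 = 0
Gamma^u_ij = (G*[ij,u] - F*[ij,v])/(EG - F^2), Gamma^v_ij = (E*[ij,v] - F*[ij,u])/(EG - F^2)


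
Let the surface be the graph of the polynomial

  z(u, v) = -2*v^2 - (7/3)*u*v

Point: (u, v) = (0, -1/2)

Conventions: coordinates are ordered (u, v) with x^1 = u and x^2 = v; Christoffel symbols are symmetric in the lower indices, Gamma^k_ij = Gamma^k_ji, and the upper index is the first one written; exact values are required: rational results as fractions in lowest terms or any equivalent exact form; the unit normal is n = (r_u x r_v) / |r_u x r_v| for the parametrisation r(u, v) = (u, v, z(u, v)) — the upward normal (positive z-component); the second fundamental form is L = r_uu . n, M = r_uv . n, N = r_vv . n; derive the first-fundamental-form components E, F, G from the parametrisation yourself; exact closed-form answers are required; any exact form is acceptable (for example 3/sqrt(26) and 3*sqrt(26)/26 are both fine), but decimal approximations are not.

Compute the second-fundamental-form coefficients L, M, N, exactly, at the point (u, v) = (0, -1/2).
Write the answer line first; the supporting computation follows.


Answer: L = 0, M = -14*sqrt(229)/229, N = -24*sqrt(229)/229

z_u = 7/6, z_v = 2, z_uu = 0, z_uv = -7/3, z_vv = -4
E = 85/36, F = 7/3, G = 5; answer radicand W^2 = 229/36
unnormalised second-form numerators: l = 0, m = -7/3, n = -4; L = l/sqrt(229/36), and similarly M = m/sqrt(W^2), N = n/sqrt(W^2)


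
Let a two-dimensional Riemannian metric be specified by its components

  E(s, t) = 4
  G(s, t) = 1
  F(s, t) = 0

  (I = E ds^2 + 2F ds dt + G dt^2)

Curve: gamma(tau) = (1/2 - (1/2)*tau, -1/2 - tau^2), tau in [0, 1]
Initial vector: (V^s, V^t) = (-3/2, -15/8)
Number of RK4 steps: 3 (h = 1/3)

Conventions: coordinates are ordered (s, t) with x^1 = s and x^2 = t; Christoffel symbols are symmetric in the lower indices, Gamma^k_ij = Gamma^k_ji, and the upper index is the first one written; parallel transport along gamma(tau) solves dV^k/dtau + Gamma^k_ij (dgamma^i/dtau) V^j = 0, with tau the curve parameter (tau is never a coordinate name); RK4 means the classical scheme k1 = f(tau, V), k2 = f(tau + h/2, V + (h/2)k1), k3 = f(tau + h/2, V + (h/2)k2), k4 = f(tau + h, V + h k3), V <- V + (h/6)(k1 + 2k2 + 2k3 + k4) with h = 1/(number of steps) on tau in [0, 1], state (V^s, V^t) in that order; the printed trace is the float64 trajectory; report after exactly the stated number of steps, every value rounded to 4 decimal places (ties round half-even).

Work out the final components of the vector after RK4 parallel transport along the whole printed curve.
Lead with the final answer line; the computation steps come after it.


Answer: V^s = -1.5000, V^t = -1.8750

gamma'(tau) = (-1/2, -2*tau); f(tau, V)^k = -Gamma^k_ij(gamma(tau)) gamma'^i(tau) V^j; h = 1/3; intermediate values shown to 6 dp
curve data and Christoffel symbols at the stage parameters:
  tau = 0.000000: gamma = (0.500000, -0.500000), gamma' = (-0.500000, 0.000000); Gamma_sss = 0.000000, Gamma_sst = 0.000000, Gamma_stt = 0.000000, Gamma_tss = 0.000000, Gamma_tst = 0.000000, Gamma_ttt = 0.000000
  tau = 0.166667: gamma = (0.416667, -0.527778), gamma' = (-0.500000, -0.333333); Gamma_sss = 0.000000, Gamma_sst = 0.000000, Gamma_stt = 0.000000, Gamma_tss = 0.000000, Gamma_tst = 0.000000, Gamma_ttt = 0.000000
  tau = 0.333333: gamma = (0.333333, -0.611111), gamma' = (-0.500000, -0.666667); Gamma_sss = 0.000000, Gamma_sst = 0.000000, Gamma_stt = 0.000000, Gamma_tss = 0.000000, Gamma_tst = 0.000000, Gamma_ttt = 0.000000
  tau = 0.500000: gamma = (0.250000, -0.750000), gamma' = (-0.500000, -1.000000); Gamma_sss = 0.000000, Gamma_sst = 0.000000, Gamma_stt = 0.000000, Gamma_tss = 0.000000, Gamma_tst = 0.000000, Gamma_ttt = 0.000000
  tau = 0.666667: gamma = (0.166667, -0.944444), gamma' = (-0.500000, -1.333333); Gamma_sss = 0.000000, Gamma_sst = 0.000000, Gamma_stt = 0.000000, Gamma_tss = 0.000000, Gamma_tst = 0.000000, Gamma_ttt = 0.000000
  tau = 0.833333: gamma = (0.083333, -1.194444), gamma' = (-0.500000, -1.666667); Gamma_sss = 0.000000, Gamma_sst = 0.000000, Gamma_stt = 0.000000, Gamma_tss = 0.000000, Gamma_tst = 0.000000, Gamma_ttt = 0.000000
  tau = 1.000000: gamma = (0.000000, -1.500000), gamma' = (-0.500000, -2.000000); Gamma_sss = 0.000000, Gamma_sst = 0.000000, Gamma_stt = 0.000000, Gamma_tss = 0.000000, Gamma_tst = 0.000000, Gamma_ttt = 0.000000
step 0: V^s = -1.5000, V^t = -1.8750
step 1: k1 = (0.000000, 0.000000), k2 = (0.000000, 0.000000), k3 = (0.000000, 0.000000), k4 = (0.000000, 0.000000); V <- V + (h/6)(k1 + 2k2 + 2k3 + k4): V^s = -1.5000, V^t = -1.8750
step 2: k1 = (0.000000, 0.000000), k2 = (0.000000, 0.000000), k3 = (0.000000, 0.000000), k4 = (0.000000, 0.000000); V <- V + (h/6)(k1 + 2k2 + 2k3 + k4): V^s = -1.5000, V^t = -1.8750
step 3: k1 = (0.000000, 0.000000), k2 = (0.000000, 0.000000), k3 = (0.000000, 0.000000), k4 = (0.000000, 0.000000); V <- V + (h/6)(k1 + 2k2 + 2k3 + k4): V^s = -1.5000, V^t = -1.8750


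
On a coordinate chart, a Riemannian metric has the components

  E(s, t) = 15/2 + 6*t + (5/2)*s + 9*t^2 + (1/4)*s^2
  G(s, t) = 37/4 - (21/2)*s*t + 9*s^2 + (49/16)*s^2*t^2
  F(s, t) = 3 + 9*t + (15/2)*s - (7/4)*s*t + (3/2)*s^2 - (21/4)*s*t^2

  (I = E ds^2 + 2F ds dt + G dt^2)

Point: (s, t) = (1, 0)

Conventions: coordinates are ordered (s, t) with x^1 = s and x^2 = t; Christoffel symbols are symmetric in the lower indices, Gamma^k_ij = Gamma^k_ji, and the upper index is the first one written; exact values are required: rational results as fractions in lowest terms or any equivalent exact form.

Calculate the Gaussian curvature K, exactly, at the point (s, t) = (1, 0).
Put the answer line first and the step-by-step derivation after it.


Answer: K = -5996/36517

E = 41/4, F = 12, G = 73/4, EG - F^2 = 689/16 at the point
E_s = 3, E_t = 6, F_s = 21/2, F_t = 29/4, G_s = 18, G_t = -21/2
E_tt = 18, F_st = -7/4, G_ss = 18
Brioschi: K = (det M1 - det M2) / (EG - F^2)^2 with the standard first/second-derivative matrices M1, M2.
M1 = [[-E_tt/2 + F_st - G_ss/2, E_s/2, F_s - E_t/2], [F_t - G_s/2, E, F], [G_t/2, F, G]] = [[-79/4, 3/2, 15/2], [-7/4, 41/4, 12], [-21/4, 12, 73/4]]; det M1 = -41663/64
M2 = [[0, E_t/2, G_s/2], [E_t/2, E, F], [G_s/2, F, G]] = [[0, 3, 9], [3, 41/4, 12], [9, 12, 73/4]]; det M2 = -693/2
det M1 - det M2 = -19487/64; K = -19487/64 / (689/16)^2 = -5996/36517


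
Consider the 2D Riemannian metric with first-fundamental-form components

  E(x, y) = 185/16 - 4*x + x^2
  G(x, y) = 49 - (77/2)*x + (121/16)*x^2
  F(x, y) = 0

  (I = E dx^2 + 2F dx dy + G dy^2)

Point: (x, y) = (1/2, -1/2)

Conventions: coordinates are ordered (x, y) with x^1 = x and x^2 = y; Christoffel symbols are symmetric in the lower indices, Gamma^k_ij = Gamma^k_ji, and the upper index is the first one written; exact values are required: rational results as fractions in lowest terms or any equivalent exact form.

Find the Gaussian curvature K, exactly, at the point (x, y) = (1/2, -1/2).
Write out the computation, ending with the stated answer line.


E = 157/16, F = 0, G = 2025/64, EG - F^2 = 317925/1024 at the point
E_x = -3, E_y = 0, F_x = 0, F_y = 0, G_x = -495/16, G_y = 0
E_yy = 0, F_xy = 0, G_xx = 121/8
Evaluate Brioschi's two determinant matrices M1, M2 and divide by (EG - F^2)^2.
M1 = [[-E_yy/2 + F_xy - G_xx/2, E_x/2, F_x - E_y/2], [F_y - G_x/2, E, F], [G_y/2, F, G]] = [[-121/16, -3/2, 0], [495/32, 157/16, 0], [0, 0, 2025/64]]; det M1 = -26440425/16384
M2 = [[0, E_y/2, G_x/2], [E_y/2, E, F], [G_x/2, F, G]] = [[0, 0, -495/32], [0, 157/16, 0], [-495/32, 0, 2025/64]]; det M2 = -38468925/16384
det M1 - det M2 = 3007125/4096; K = 3007125/4096 / (317925/1024)^2 = 2816/369735

Answer: K = 2816/369735


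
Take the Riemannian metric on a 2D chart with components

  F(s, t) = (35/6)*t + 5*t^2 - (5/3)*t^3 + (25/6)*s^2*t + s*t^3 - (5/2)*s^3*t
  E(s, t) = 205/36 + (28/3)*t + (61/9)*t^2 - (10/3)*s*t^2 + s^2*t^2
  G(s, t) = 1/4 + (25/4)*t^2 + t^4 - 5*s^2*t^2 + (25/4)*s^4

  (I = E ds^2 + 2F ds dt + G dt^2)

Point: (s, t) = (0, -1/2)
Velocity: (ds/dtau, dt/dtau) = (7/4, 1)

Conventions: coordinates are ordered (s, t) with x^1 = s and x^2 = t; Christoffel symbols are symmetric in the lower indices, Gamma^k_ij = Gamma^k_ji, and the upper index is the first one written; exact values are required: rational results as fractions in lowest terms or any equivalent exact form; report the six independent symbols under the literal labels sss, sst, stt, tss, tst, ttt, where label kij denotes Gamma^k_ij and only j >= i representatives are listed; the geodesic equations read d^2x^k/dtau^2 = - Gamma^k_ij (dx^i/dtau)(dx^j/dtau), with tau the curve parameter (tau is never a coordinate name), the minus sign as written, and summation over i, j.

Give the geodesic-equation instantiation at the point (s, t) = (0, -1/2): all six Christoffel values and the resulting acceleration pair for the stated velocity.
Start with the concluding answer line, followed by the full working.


Answer: Gamma_sss = -977/1029, Gamma_sst = 276/343, Gamma_stt = -657/343, Gamma_tss = -3278/2205, Gamma_tst = 92/147, Gamma_ttt = -806/245; accelerations (d^2s/dtau^2, d^2t/dtau^2) = (33041/16464, 99703/17640)

E = 49/18, F = -35/24, G = 15/8 at the point
E_s = -5/6, E_t = 23/9, F_s = -1/8, F_t = -5/12, G_s = 0, G_t = -27/4
EG - F^2 = 1715/576;  g^inv = (576/1715) * [[15/8, 35/24], [35/24, 49/18]]
first-kind symbols [ij,l] = (1/2)(d_i g_jl + d_j g_il - d_l g_ij): [ss,s] = E_s/2 = -5/12, [ss,t] = F_s - E_t/2 = -101/72, [st,s] = E_t/2 = 23/18, [st,t] = G_s/2 = 0, [tt,s] = F_t - G_s/2 = -5/12, [tt,t] = G_t/2 = -27/8
Gamma^s_ij = (G*[ij,s] - F*[ij,t])/(EG - F^2), Gamma^t_ij = (E*[ij,t] - F*[ij,s])/(EG - F^2)
Gamma_sss = -977/1029, Gamma_sst = 276/343, Gamma_stt = -657/343, Gamma_tss = -3278/2205, Gamma_tst = 92/147, Gamma_ttt = -806/245
d^2s/dtau^2 = -(Gamma_sss*(7/4)^2 + 2*Gamma_sst*(7/4)*(1) + Gamma_stt*(1)^2) = 33041/16464
d^2t/dtau^2 = -(Gamma_tss*(7/4)^2 + 2*Gamma_tst*(7/4)*(1) + Gamma_ttt*(1)^2) = 99703/17640


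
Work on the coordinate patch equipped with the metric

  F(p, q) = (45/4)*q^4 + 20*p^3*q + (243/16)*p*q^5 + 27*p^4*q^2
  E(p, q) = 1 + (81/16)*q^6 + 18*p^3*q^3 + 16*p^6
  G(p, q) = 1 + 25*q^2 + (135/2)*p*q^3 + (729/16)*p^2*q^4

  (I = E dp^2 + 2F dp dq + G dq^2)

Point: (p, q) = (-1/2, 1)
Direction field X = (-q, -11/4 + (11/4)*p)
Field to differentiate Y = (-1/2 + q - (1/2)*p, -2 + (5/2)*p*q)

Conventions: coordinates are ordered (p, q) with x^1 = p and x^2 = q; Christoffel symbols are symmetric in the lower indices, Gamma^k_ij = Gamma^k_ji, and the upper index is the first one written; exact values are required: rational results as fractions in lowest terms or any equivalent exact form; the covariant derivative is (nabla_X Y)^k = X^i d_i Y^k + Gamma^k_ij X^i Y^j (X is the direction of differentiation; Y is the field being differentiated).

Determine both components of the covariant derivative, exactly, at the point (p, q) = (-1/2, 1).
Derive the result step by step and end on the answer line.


E = 65/16, F = 91/32, G = 233/64 at the point
E_p = 21/2, E_q = 189/8, F_p = 267/16, F_q = 253/32, G_p = 351/16, G_q = -91/16
EG - F^2 = 429/64;  g^inv = (64/429) * [[233/64, -91/32], [-91/32, 65/16]]
first-kind symbols [ij,l] = (1/2)(d_i g_jl + d_j g_il - d_l g_ij): [pp,p] = E_p/2 = 21/4, [pp,q] = F_p - E_q/2 = 39/8, [pq,p] = E_q/2 = 189/16, [pq,q] = G_p/2 = 351/32, [qq,p] = F_q - G_p/2 = -49/16, [qq,q] = G_q/2 = -91/32
Gamma^p_ij = (G*[ij,p] - F*[ij,q])/(EG - F^2), Gamma^q_ij = (E*[ij,q] - F*[ij,p])/(EG - F^2)
Gamma_ppp = 112/143, Gamma_ppq = 252/143, Gamma_pqq = -196/429, Gamma_qpp = 8/11, Gamma_qpq = 18/11, Gamma_qqq = -14/33
X = (-1, -33/8), Y = (3/4, -13/4) at the point

Answer: (nabla_X Y)^p = -11511/1144, (nabla_X Y)^q = -1169/352


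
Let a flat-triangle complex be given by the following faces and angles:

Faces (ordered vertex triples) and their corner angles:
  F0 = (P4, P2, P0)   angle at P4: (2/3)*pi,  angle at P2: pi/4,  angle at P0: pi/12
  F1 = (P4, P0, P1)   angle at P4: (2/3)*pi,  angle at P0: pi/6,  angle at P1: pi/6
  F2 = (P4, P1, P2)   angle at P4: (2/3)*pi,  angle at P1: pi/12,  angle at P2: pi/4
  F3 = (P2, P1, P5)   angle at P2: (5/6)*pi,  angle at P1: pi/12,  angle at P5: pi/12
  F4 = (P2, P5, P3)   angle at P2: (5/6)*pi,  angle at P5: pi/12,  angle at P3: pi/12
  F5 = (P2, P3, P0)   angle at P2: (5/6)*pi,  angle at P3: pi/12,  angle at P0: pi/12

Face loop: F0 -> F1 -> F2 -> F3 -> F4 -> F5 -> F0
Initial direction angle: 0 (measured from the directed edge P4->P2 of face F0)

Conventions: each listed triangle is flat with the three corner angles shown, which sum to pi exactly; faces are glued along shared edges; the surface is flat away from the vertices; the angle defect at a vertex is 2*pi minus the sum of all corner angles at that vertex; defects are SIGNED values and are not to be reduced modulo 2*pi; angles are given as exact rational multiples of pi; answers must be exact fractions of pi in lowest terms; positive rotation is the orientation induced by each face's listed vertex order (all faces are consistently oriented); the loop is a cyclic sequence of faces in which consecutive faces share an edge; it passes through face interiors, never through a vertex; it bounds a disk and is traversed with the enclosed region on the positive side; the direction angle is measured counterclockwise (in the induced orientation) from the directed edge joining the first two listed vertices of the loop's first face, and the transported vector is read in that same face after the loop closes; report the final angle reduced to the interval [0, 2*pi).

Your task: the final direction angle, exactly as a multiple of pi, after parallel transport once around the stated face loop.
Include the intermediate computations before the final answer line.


enclosed vertex P2: corner angles sum to 3*pi, defect = 2*pi - 3*pi = -pi
enclosed vertex P4: corner angles sum to 2*pi, defect = 2*pi - 2*pi = 0
transport around the loop rotates by the sum of enclosed defects; add to the initial angle mod 2*pi
final angle = 0 - pi = pi (mod 2*pi)

Answer: final direction angle = pi


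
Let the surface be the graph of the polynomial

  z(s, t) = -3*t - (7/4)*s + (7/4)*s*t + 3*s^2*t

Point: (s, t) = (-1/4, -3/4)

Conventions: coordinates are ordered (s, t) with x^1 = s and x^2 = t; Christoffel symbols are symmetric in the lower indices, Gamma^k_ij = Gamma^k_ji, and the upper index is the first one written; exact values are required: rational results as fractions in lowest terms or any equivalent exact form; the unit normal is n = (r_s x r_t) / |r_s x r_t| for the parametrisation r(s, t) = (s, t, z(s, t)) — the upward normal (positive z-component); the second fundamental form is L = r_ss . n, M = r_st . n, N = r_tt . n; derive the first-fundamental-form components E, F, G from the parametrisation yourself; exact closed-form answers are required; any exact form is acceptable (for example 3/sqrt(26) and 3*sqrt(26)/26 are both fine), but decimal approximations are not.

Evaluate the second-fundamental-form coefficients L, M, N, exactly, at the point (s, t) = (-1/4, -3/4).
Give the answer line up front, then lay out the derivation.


Answer: L = -24*sqrt(3921)/1307, M = 4*sqrt(3921)/3921, N = 0

z_s = -31/16, z_t = -13/4, z_ss = -9/2, z_st = 1/4, z_tt = 0
E = 1217/256, F = 403/64, G = 185/16; answer radicand W^2 = 3921/256
unnormalised second-form numerators: l = -9/2, m = 1/4, n = 0; L = l/sqrt(3921/256), and similarly M = m/sqrt(W^2), N = n/sqrt(W^2)


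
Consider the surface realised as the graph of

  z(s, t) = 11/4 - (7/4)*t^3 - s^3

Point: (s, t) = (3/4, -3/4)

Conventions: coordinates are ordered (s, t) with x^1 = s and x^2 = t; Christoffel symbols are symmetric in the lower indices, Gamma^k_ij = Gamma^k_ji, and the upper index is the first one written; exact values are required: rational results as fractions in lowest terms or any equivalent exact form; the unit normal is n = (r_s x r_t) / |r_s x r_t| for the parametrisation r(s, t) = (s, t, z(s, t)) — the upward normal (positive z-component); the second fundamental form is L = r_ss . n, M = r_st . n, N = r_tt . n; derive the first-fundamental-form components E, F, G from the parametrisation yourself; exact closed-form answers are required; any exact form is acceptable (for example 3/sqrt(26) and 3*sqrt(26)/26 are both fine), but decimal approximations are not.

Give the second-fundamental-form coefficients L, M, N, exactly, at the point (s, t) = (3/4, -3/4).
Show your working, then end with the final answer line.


z_s = -27/16, z_t = -189/64, z_ss = -9/2, z_st = 0, z_tt = 63/8
E = 985/256, F = 5103/1024, G = 39817/4096; answer radicand W^2 = 51481/4096
unnormalised second-form numerators: l = -9/2, m = 0, n = 63/8; L = l/sqrt(51481/4096), and similarly M = m/sqrt(W^2), N = n/sqrt(W^2)

Answer: L = -288*sqrt(51481)/51481, M = 0, N = 504*sqrt(51481)/51481


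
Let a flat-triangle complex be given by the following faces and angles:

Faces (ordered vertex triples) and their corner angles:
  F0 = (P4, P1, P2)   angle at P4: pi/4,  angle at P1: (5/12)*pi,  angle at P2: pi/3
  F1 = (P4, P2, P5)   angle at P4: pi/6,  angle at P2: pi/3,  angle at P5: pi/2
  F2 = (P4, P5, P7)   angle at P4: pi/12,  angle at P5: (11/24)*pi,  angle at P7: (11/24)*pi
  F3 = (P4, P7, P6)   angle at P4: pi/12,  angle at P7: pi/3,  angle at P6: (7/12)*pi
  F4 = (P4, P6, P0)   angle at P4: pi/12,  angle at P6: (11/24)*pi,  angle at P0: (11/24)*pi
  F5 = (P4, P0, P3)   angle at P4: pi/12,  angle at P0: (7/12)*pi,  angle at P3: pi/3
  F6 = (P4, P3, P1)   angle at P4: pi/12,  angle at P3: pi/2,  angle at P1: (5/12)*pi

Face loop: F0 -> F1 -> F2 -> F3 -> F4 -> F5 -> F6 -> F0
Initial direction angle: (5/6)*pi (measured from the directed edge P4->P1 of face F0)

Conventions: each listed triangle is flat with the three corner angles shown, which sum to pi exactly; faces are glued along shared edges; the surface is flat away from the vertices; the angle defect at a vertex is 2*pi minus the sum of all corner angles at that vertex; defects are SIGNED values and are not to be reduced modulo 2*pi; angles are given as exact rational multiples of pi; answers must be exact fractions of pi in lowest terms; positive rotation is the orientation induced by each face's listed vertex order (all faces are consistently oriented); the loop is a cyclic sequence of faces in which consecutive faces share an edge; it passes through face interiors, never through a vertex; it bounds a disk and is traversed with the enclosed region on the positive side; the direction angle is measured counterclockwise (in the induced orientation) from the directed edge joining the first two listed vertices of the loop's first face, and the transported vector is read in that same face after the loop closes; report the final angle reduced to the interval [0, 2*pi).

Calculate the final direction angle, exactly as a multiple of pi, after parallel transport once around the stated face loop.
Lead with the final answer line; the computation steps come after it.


Answer: final direction angle = 0

enclosed vertex P4: corner angles sum to (5/6)*pi, defect = 2*pi - (5/6)*pi = (7/6)*pi
summing the enclosed defects onto the initial angle, mod 2*pi in the induced orientation:
final angle = (5/6)*pi + (7/6)*pi = 0 (mod 2*pi)


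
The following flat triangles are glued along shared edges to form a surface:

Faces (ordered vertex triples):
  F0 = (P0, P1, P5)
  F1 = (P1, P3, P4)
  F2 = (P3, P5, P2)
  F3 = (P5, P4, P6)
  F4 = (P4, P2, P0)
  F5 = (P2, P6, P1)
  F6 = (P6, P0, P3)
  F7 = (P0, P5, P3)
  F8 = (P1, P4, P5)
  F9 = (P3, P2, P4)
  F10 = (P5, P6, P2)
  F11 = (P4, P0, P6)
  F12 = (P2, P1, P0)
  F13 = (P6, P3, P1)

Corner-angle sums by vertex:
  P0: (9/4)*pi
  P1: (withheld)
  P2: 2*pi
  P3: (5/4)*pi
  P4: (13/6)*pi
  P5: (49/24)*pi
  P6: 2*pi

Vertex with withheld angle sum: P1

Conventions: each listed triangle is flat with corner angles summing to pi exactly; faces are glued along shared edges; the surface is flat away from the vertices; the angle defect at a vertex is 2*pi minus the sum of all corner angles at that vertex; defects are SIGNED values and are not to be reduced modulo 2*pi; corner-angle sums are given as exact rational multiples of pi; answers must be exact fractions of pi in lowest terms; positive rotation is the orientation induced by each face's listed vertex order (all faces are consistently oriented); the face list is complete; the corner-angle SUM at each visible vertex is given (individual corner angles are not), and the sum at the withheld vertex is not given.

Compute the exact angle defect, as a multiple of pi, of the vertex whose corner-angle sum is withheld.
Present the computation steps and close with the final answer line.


V = 7, E = 21, F = 14; chi = V - E + F = 0
Gauss-Bonnet: total defect = 2*pi*chi = 0; visible defects sum to (7/24)*pi

Answer: defect(P1) = (-7/24)*pi


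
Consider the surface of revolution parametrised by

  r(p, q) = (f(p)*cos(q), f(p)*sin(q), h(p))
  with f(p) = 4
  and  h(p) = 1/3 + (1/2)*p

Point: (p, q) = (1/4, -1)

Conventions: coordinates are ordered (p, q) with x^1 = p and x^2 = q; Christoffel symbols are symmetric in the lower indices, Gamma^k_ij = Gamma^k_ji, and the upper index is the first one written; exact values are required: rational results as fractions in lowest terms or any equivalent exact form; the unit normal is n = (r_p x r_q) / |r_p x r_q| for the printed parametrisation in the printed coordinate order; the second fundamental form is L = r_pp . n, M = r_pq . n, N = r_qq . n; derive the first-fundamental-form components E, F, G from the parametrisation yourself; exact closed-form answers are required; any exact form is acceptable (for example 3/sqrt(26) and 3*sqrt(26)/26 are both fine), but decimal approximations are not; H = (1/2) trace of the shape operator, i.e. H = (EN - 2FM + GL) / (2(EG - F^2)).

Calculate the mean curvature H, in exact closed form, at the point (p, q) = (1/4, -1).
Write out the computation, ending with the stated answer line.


f = 4, f' = 0, f'' = 0, h' = 1/2, h'' = 0
E = 1/4, F = 0, G = 16; answer radicand W^2 = 1/4
unnormalised second-form numerators: l = 0, m = 0, n = 2; L = l/sqrt(1/4), and similarly M = m/sqrt(W^2), N = n/sqrt(W^2)
H = (E*n - 2*F*m + G*l) / (2*(EG - F^2)*sqrt(W^2)); E*n - 2*F*m + G*l = 1/2, EG - F^2 = 4, so H = (1/16)/sqrt(1/4)

Answer: H = 1/8


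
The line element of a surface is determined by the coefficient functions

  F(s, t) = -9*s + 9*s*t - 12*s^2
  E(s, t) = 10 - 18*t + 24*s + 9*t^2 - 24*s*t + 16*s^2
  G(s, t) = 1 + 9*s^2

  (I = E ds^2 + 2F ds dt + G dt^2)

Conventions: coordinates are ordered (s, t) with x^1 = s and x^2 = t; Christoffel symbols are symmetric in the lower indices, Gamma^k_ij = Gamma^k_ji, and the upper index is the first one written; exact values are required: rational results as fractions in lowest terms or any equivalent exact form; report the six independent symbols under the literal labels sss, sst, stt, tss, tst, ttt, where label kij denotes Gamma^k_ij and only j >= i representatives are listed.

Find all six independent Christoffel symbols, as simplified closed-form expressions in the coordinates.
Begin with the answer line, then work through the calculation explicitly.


Answer: Gamma_sss = (16*s - 12*t + 12)/(25*s^2 - 24*s*t + 24*s + 9*t^2 - 18*t + 10), Gamma_sst = (-12*s + 9*t - 9)/(25*s^2 - 24*s*t + 24*s + 9*t^2 - 18*t + 10), Gamma_stt = 0, Gamma_tss = -12*s/(25*s^2 - 24*s*t + 24*s + 9*t^2 - 18*t + 10), Gamma_tst = 9*s/(25*s^2 - 24*s*t + 24*s + 9*t^2 - 18*t + 10), Gamma_ttt = 0

E = 10 - 18*t + 24*s + 9*t^2 - 24*s*t + 16*s^2; F = -9*s + 9*s*t - 12*s^2; G = 1 + 9*s^2
Gamma^k_ij = (1/2) g^{kl} (d_i g_jl + d_j g_il - d_l g_ij), with g^inv = (1/(EG-F^2)) [[G, -F], [-F, E]]
first partials: E_s = 24 - 24*t + 32*s, E_t = -18 + 18*t - 24*s, F_s = -9 + 9*t - 24*s, F_t = 9*s, G_s = 18*s, G_t = 0
D = EG - F^2 = 10 - 18*t + 24*s + 9*t^2 - 24*s*t + 25*s^2
expanded: Gamma^s_ss = (G E_s - 2F F_s + F E_t)/(2D), Gamma^s_st = (G E_t - F G_s)/(2D), Gamma^s_tt = (2G F_t - G G_s - F G_t)/(2D), Gamma^t_ss = (2E F_s - E E_t - F E_s)/(2D), Gamma^t_st = (E G_s - F E_t)/(2D), Gamma^t_tt = (E G_t - 2F F_t + F G_s)/(2D); substitute and cancel common factors


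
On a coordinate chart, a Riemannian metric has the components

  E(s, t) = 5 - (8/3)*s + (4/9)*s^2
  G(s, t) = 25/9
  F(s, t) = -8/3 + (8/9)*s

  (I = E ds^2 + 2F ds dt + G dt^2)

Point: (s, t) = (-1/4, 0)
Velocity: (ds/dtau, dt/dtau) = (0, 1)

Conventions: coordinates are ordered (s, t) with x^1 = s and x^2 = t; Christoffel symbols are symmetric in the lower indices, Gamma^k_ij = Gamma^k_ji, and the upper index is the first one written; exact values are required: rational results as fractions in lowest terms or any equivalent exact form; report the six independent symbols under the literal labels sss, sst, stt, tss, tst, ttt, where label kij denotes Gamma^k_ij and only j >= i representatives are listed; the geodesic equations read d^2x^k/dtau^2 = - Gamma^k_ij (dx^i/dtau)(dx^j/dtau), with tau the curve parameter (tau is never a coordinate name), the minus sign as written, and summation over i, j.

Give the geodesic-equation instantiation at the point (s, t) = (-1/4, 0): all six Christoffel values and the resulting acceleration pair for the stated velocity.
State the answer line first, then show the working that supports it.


Answer: Gamma_sss = -52/269, Gamma_sst = 0, Gamma_stt = 0, Gamma_tss = 32/269, Gamma_tst = 0, Gamma_ttt = 0; accelerations (d^2s/dtau^2, d^2t/dtau^2) = (0, 0)

E = 205/36, F = -26/9, G = 25/9 at the point
E_s = -26/9, E_t = 0, F_s = 8/9, F_t = 0, G_s = 0, G_t = 0
EG - F^2 = 269/36;  g^inv = (36/269) * [[25/9, 26/9], [26/9, 205/36]]
first-kind symbols [ij,l] = (1/2)(d_i g_jl + d_j g_il - d_l g_ij): [ss,s] = E_s/2 = -13/9, [ss,t] = F_s - E_t/2 = 8/9, [st,s] = E_t/2 = 0, [st,t] = G_s/2 = 0, [tt,s] = F_t - G_s/2 = 0, [tt,t] = G_t/2 = 0
Gamma^s_ij = (G*[ij,s] - F*[ij,t])/(EG - F^2), Gamma^t_ij = (E*[ij,t] - F*[ij,s])/(EG - F^2)
Gamma_sss = -52/269, Gamma_sst = 0, Gamma_stt = 0, Gamma_tss = 32/269, Gamma_tst = 0, Gamma_ttt = 0
d^2s/dtau^2 = -(Gamma_sss*(0)^2 + 2*Gamma_sst*(0)*(1) + Gamma_stt*(1)^2) = 0
d^2t/dtau^2 = -(Gamma_tss*(0)^2 + 2*Gamma_tst*(0)*(1) + Gamma_ttt*(1)^2) = 0


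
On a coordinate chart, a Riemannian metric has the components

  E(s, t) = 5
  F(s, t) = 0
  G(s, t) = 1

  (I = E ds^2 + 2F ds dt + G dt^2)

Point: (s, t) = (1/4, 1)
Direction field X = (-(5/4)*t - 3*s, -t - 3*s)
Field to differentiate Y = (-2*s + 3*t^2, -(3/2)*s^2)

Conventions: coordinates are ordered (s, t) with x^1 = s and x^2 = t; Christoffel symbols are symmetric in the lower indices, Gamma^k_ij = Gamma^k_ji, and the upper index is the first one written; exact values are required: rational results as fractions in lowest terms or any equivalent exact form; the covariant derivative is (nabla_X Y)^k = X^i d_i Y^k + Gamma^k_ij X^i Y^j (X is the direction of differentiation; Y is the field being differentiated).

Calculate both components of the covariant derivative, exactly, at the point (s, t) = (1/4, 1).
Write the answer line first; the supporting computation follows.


Answer: (nabla_X Y)^s = -13/2, (nabla_X Y)^t = 3/2

E = 5, F = 0, G = 1 at the point
E_s = 0, E_t = 0, F_s = 0, F_t = 0, G_s = 0, G_t = 0
EG - F^2 = 5;  g^inv = (1/5) * [[1, 0], [0, 5]]
first-kind symbols [ij,l] = (1/2)(d_i g_jl + d_j g_il - d_l g_ij): [ss,s] = E_s/2 = 0, [ss,t] = F_s - E_t/2 = 0, [st,s] = E_t/2 = 0, [st,t] = G_s/2 = 0, [tt,s] = F_t - G_s/2 = 0, [tt,t] = G_t/2 = 0
Gamma^s_ij = (G*[ij,s] - F*[ij,t])/(EG - F^2), Gamma^t_ij = (E*[ij,t] - F*[ij,s])/(EG - F^2)
Gamma_sss = 0, Gamma_sst = 0, Gamma_stt = 0, Gamma_tss = 0, Gamma_tst = 0, Gamma_ttt = 0
X = (-2, -7/4), Y = (5/2, -3/32) at the point


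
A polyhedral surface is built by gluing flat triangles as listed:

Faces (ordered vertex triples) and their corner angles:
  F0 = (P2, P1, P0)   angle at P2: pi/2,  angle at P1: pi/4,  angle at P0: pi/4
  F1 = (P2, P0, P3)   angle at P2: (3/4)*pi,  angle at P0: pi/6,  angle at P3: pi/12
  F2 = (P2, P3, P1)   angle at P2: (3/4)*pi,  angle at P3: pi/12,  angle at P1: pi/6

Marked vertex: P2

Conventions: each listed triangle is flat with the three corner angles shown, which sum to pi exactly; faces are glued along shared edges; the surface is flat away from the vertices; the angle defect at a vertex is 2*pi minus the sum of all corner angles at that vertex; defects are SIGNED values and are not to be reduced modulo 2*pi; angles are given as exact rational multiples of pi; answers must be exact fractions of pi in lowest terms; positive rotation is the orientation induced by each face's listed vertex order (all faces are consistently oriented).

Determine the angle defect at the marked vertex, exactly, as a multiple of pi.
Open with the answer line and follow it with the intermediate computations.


Answer: defect(P2) = 0

Sum of corner angles at P2: 2*pi
defect = 2*pi - 2*pi


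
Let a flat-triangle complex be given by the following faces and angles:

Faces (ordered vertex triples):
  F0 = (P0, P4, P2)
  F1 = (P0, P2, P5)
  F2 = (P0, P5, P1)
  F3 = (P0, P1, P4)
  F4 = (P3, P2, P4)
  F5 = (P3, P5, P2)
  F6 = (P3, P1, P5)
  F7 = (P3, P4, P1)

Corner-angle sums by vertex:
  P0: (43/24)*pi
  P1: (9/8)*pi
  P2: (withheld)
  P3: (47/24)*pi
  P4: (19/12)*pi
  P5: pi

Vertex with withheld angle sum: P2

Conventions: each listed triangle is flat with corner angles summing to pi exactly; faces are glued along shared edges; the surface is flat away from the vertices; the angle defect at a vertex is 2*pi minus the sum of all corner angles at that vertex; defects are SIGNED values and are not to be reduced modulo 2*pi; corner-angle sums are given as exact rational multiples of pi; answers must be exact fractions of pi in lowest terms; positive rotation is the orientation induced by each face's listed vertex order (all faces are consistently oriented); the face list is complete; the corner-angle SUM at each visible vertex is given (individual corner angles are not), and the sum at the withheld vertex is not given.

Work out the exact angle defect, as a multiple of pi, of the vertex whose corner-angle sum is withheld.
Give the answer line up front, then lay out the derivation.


Answer: defect(P2) = (35/24)*pi

V = 6, E = 12, F = 8; chi = V - E + F = 2
Gauss-Bonnet: total defect = 2*pi*chi = 4*pi; visible defects sum to (61/24)*pi
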